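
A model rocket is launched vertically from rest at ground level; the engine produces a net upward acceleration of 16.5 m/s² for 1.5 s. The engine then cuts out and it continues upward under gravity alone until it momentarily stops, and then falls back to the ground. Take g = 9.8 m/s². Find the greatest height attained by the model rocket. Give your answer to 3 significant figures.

49.8 m

Phase 1 (powered ascent): v₀ = 0 m/s, a = 16.5 m/s².
v = v₀ + at = 0 + (16.5)(1.5) = 24.8 m/s
Δx = v₀t + ½at² = 0·1.5 + 0.5·16.5·1.5² = 18.6 m

Phase 2 (coasting upward): v₀ = 24.8 m/s, a = -9.8 m/s².
v = v₀ + at → t = (0 − 24.8) / -9.8 = 2.53 s
v² = v₀² + 2aΔx → Δx = (0² − 24.8²)/(2·-9.8) = 31.3 m
Maximum height = 18.6 + 31.3 = 49.8 m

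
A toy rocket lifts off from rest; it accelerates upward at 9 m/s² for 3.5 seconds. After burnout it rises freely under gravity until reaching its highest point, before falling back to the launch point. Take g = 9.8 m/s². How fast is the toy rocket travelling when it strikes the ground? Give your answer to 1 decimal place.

Phase 1 (powered ascent): v₀ = 0 m/s, a = 9 m/s².
v = v₀ + at = 0 + (9)(3.5) = 31.5 m/s
Δx = v₀t + ½at² = 0·3.5 + 0.5·9·3.5² = 55.1 m

Phase 2 (coasting upward): v₀ = 31.5 m/s, a = -9.8 m/s².
v = v₀ + at → t = (0 − 31.5) / -9.8 = 3.21 s
v² = v₀² + 2aΔx → Δx = (0² − 31.5²)/(2·-9.8) = 50.6 m

Phase 3 (free fall): v₀ = 0 m/s, a = -9.8 m/s².
Falls 106 m from rest: t = √(2·106/9.8) = 4.65 s; v = g·t = 45.5 m/s.
Impact speed = 45.5 m/s

45.5 m/s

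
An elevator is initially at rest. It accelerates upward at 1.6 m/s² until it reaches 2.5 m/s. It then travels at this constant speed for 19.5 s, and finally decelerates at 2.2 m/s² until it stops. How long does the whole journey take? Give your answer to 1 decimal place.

22.2 s

Phase 1 (accelerating): v₀ = 0 m/s, a = 1.6 m/s².
v = v₀ + at → t = (2.5 − 0) / 1.6 = 1.56 s
v² = v₀² + 2aΔx → Δx = (2.5² − 0²)/(2·1.6) = 1.95 m

Phase 2 (constant speed): v₀ = 2.50 m/s, a = 0 m/s².
v = v₀ + at = 2.50 + (0)(19.5) = 2.50 m/s
Δx = v₀t + ½at² = 2.50·19.5 + 0.5·0·19.5² = 48.8 m

Phase 3 (decelerating): v₀ = 2.50 m/s, a = -2.2 m/s².
v = v₀ + at → t = (0 − 2.50) / -2.2 = 1.14 s
v² = v₀² + 2aΔx → Δx = (0² − 2.50²)/(2·-2.2) = 1.42 m
Total time = 1.56 + 19.5 + 1.14 = 22.2 s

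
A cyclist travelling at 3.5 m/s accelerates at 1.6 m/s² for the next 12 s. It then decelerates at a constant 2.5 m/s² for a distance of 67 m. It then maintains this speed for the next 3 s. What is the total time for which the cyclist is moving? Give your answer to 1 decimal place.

18.7 s

Phase 1 (accelerating): v₀ = 3.50 m/s, a = 1.6 m/s².
v = v₀ + at = 3.50 + (1.6)(12) = 22.7 m/s
Δx = v₀t + ½at² = 3.50·12 + 0.5·1.6·12² = 157 m

Phase 2 (decelerating): v₀ = 22.7 m/s, a = -2.5 m/s².
v² = v₀² + 2aΔx = 22.7² + 2·-2.5·67 = 180 → v = 13.4 m/s
t = (v − v₀)/a = (13.4 − 22.7)/-2.5 = 3.71 s

Phase 3 (constant speed): v₀ = 13.4 m/s, a = 0 m/s².
v = v₀ + at = 13.4 + (0)(3) = 13.4 m/s
Δx = v₀t + ½at² = 13.4·3 + 0.5·0·3² = 40.3 m
Total time = 12.0 + 3.71 + 3.00 = 18.7 s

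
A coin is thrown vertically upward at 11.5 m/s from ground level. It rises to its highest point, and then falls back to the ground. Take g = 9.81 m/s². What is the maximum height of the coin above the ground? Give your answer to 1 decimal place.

6.7 m

Phase 1 (rising): v₀ = 11.5 m/s, a = -9.81 m/s².
v = v₀ + at → t = (0 − 11.5) / -9.81 = 1.17 s
v² = v₀² + 2aΔx → Δx = (0² − 11.5²)/(2·-9.81) = 6.74 m
Maximum height = 6.74 m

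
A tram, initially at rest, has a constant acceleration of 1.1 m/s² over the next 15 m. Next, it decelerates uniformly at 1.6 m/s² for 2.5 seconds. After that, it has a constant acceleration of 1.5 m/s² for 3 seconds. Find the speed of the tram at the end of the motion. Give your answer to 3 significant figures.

6.24 m/s

Phase 1 (accelerating): v₀ = 0 m/s, a = 1.1 m/s².
v² = v₀² + 2aΔx = 0² + 2·1.1·15 = 33.0 → v = 5.74 m/s
t = (v − v₀)/a = (5.74 − 0)/1.1 = 5.22 s

Phase 2 (decelerating): v₀ = 5.74 m/s, a = -1.6 m/s².
v = v₀ + at = 5.74 + (-1.6)(2.5) = 1.74 m/s
Δx = v₀t + ½at² = 5.74·2.5 + 0.5·-1.6·2.5² = 9.36 m

Phase 3 (accelerating): v₀ = 1.74 m/s, a = 1.5 m/s².
v = v₀ + at = 1.74 + (1.5)(3) = 6.24 m/s
Δx = v₀t + ½at² = 1.74·3 + 0.5·1.5·3² = 12.0 m
Final speed = 6.24 m/s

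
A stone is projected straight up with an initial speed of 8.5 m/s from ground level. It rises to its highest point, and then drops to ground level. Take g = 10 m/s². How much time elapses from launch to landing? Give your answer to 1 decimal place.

Phase 1 (rising): v₀ = 8.50 m/s, a = -10 m/s².
v = v₀ + at → t = (0 − 8.50) / -10 = 0.850 s
v² = v₀² + 2aΔx → Δx = (0² − 8.50²)/(2·-10) = 3.61 m

Phase 2 (falling): v₀ = 0 m/s, a = -10 m/s².
Falls 3.61 m from rest: t = √(2·3.61/10) = 0.850 s; v = g·t = 8.50 m/s.
Total time = 0.850 + 0.850 = 1.70 s

1.7 s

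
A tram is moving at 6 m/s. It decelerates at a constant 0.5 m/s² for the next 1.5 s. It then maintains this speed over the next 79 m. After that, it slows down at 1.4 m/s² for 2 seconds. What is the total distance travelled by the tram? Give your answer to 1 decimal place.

95.1 m

Phase 1 (decelerating): v₀ = 6.00 m/s, a = -0.5 m/s².
v = v₀ + at = 6.00 + (-0.5)(1.5) = 5.25 m/s
Δx = v₀t + ½at² = 6.00·1.5 + 0.5·-0.5·1.5² = 8.44 m

Phase 2 (constant speed): v₀ = 5.25 m/s, a = 0 m/s².
Constant speed: t = d/v = 79/5.25 = 15.0 s

Phase 3 (decelerating): v₀ = 5.25 m/s, a = -1.4 m/s².
v = v₀ + at = 5.25 + (-1.4)(2) = 2.45 m/s
Δx = v₀t + ½at² = 5.25·2 + 0.5·-1.4·2² = 7.70 m
Total distance = 8.44 + 79.0 + 7.70 = 95.1 m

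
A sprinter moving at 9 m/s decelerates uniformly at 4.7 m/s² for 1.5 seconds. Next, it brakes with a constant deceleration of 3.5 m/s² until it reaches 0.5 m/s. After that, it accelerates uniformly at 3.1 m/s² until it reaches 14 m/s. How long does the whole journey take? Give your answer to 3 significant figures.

6.27 s

Phase 1 (decelerating): v₀ = 9.00 m/s, a = -4.7 m/s².
v = v₀ + at = 9.00 + (-4.7)(1.5) = 1.95 m/s
Δx = v₀t + ½at² = 9.00·1.5 + 0.5·-4.7·1.5² = 8.21 m

Phase 2 (decelerating): v₀ = 1.95 m/s, a = -3.5 m/s².
v = v₀ + at → t = (0.5 − 1.95) / -3.5 = 0.414 s
v² = v₀² + 2aΔx → Δx = (0.5² − 1.95²)/(2·-3.5) = 0.507 m

Phase 3 (accelerating): v₀ = 0.500 m/s, a = 3.1 m/s².
v = v₀ + at → t = (14 − 0.500) / 3.1 = 4.35 s
v² = v₀² + 2aΔx → Δx = (14² − 0.500²)/(2·3.1) = 31.6 m
Total time = 1.50 + 0.414 + 4.35 = 6.27 s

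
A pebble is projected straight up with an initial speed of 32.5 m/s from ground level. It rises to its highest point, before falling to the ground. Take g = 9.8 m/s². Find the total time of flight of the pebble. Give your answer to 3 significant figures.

6.63 s

Phase 1 (rising): v₀ = 32.5 m/s, a = -9.8 m/s².
v = v₀ + at → t = (0 − 32.5) / -9.8 = 3.32 s
v² = v₀² + 2aΔx → Δx = (0² − 32.5²)/(2·-9.8) = 53.9 m

Phase 2 (falling): v₀ = 0 m/s, a = -9.8 m/s².
Falls 53.9 m from rest: t = √(2·53.9/9.8) = 3.32 s; v = g·t = 32.5 m/s.
Total time = 3.32 + 3.32 = 6.63 s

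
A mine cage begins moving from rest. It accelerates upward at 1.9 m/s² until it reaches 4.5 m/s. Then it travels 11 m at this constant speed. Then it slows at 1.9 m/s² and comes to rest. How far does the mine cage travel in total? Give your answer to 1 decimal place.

21.7 m

Phase 1 (accelerating): v₀ = 0 m/s, a = 1.9 m/s².
v = v₀ + at → t = (4.5 − 0) / 1.9 = 2.37 s
v² = v₀² + 2aΔx → Δx = (4.5² − 0²)/(2·1.9) = 5.33 m

Phase 2 (constant speed): v₀ = 4.50 m/s, a = 0 m/s².
Constant speed: t = d/v = 11/4.50 = 2.44 s

Phase 3 (decelerating): v₀ = 4.50 m/s, a = -1.9 m/s².
v = v₀ + at → t = (0 − 4.50) / -1.9 = 2.37 s
v² = v₀² + 2aΔx → Δx = (0² − 4.50²)/(2·-1.9) = 5.33 m
Total distance = 5.33 + 11.0 + 5.33 = 21.7 m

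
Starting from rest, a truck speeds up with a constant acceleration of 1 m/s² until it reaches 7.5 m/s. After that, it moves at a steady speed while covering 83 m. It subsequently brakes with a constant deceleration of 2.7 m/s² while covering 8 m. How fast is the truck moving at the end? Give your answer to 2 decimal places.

3.61 m/s

Phase 1 (accelerating): v₀ = 0 m/s, a = 1 m/s².
v = v₀ + at → t = (7.5 − 0) / 1 = 7.50 s
v² = v₀² + 2aΔx → Δx = (7.5² − 0²)/(2·1) = 28.1 m

Phase 2 (constant speed): v₀ = 7.50 m/s, a = 0 m/s².
Constant speed: t = d/v = 83/7.50 = 11.1 s

Phase 3 (decelerating): v₀ = 7.50 m/s, a = -2.7 m/s².
v² = v₀² + 2aΔx = 7.50² + 2·-2.7·8 = 13.0 → v = 3.61 m/s
t = (v − v₀)/a = (3.61 − 7.50)/-2.7 = 1.44 s
Final speed = 3.61 m/s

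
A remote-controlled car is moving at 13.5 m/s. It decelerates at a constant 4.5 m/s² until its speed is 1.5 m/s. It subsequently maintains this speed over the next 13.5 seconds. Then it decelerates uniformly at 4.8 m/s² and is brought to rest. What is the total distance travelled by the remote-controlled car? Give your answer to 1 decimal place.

40.5 m

Phase 1 (decelerating): v₀ = 13.5 m/s, a = -4.5 m/s².
v = v₀ + at → t = (1.5 − 13.5) / -4.5 = 2.67 s
v² = v₀² + 2aΔx → Δx = (1.5² − 13.5²)/(2·-4.5) = 20.0 m

Phase 2 (constant speed): v₀ = 1.50 m/s, a = 0 m/s².
v = v₀ + at = 1.50 + (0)(13.5) = 1.50 m/s
Δx = v₀t + ½at² = 1.50·13.5 + 0.5·0·13.5² = 20.2 m

Phase 3 (decelerating): v₀ = 1.50 m/s, a = -4.8 m/s².
v = v₀ + at → t = (0 − 1.50) / -4.8 = 0.312 s
v² = v₀² + 2aΔx → Δx = (0² − 1.50²)/(2·-4.8) = 0.234 m
Total distance = 20.0 + 20.2 + 0.234 = 40.5 m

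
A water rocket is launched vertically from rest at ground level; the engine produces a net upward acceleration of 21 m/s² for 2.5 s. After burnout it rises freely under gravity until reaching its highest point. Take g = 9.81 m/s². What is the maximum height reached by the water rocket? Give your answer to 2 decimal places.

206.11 m

Phase 1 (powered ascent): v₀ = 0 m/s, a = 21 m/s².
v = v₀ + at = 0 + (21)(2.5) = 52.5 m/s
Δx = v₀t + ½at² = 0·2.5 + 0.5·21·2.5² = 65.6 m

Phase 2 (coasting upward): v₀ = 52.5 m/s, a = -9.81 m/s².
v = v₀ + at → t = (0 − 52.5) / -9.81 = 5.35 s
v² = v₀² + 2aΔx → Δx = (0² − 52.5²)/(2·-9.81) = 140 m
Maximum height = 65.6 + 140 = 206 m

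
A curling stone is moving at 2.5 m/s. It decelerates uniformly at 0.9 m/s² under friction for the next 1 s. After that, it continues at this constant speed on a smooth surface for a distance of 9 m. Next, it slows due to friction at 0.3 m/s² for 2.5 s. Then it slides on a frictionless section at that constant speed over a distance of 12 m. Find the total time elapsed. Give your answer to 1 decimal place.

23.2 s

Phase 1 (decelerating): v₀ = 2.50 m/s, a = -0.9 m/s².
v = v₀ + at = 2.50 + (-0.9)(1) = 1.60 m/s
Δx = v₀t + ½at² = 2.50·1 + 0.5·-0.9·1² = 2.05 m

Phase 2 (constant speed): v₀ = 1.60 m/s, a = 0 m/s².
Constant speed: t = d/v = 9/1.60 = 5.62 s

Phase 3 (decelerating): v₀ = 1.60 m/s, a = -0.3 m/s².
v = v₀ + at = 1.60 + (-0.3)(2.5) = 0.850 m/s
Δx = v₀t + ½at² = 1.60·2.5 + 0.5·-0.3·2.5² = 3.06 m

Phase 4 (constant speed): v₀ = 0.850 m/s, a = 0 m/s².
Constant speed: t = d/v = 12/0.850 = 14.1 s
Total time = 1.00 + 5.62 + 2.50 + 14.1 = 23.2 s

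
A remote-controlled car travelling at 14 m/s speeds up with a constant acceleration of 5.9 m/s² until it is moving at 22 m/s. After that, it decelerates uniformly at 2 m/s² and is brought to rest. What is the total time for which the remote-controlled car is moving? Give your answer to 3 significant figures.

12.4 s

Phase 1 (accelerating): v₀ = 14.0 m/s, a = 5.9 m/s².
v = v₀ + at → t = (22 − 14.0) / 5.9 = 1.36 s
v² = v₀² + 2aΔx → Δx = (22² − 14.0²)/(2·5.9) = 24.4 m

Phase 2 (decelerating): v₀ = 22.0 m/s, a = -2 m/s².
v = v₀ + at → t = (0 − 22.0) / -2 = 11.0 s
v² = v₀² + 2aΔx → Δx = (0² − 22.0²)/(2·-2) = 121 m
Total time = 1.36 + 11.0 = 12.4 s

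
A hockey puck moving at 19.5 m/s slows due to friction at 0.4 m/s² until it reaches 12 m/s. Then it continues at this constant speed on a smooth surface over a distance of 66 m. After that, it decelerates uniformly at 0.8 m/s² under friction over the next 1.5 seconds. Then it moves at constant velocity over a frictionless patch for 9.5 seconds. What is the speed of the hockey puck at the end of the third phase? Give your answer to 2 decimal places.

10.80 m/s

Phase 1 (decelerating): v₀ = 19.5 m/s, a = -0.4 m/s².
v = v₀ + at → t = (12 − 19.5) / -0.4 = 18.8 s
v² = v₀² + 2aΔx → Δx = (12² − 19.5²)/(2·-0.4) = 295 m

Phase 2 (constant speed): v₀ = 12.0 m/s, a = 0 m/s².
Constant speed: t = d/v = 66/12.0 = 5.50 s

Phase 3 (decelerating): v₀ = 12.0 m/s, a = -0.8 m/s².
v = v₀ + at = 12.0 + (-0.8)(1.5) = 10.8 m/s
Δx = v₀t + ½at² = 12.0·1.5 + 0.5·-0.8·1.5² = 17.1 m
Speed at end of phase 3 = 10.8 m/s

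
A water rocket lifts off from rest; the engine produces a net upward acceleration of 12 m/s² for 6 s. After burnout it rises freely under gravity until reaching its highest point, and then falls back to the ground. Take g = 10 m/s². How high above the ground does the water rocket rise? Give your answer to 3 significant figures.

475 m

Phase 1 (powered ascent): v₀ = 0 m/s, a = 12 m/s².
v = v₀ + at = 0 + (12)(6) = 72.0 m/s
Δx = v₀t + ½at² = 0·6 + 0.5·12·6² = 216 m

Phase 2 (coasting upward): v₀ = 72.0 m/s, a = -10 m/s².
v = v₀ + at → t = (0 − 72.0) / -10 = 7.20 s
v² = v₀² + 2aΔx → Δx = (0² − 72.0²)/(2·-10) = 259 m
Maximum height = 216 + 259 = 475 m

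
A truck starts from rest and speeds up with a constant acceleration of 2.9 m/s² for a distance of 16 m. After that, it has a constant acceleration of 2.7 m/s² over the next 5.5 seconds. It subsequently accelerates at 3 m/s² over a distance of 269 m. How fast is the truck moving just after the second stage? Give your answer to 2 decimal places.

24.48 m/s

Phase 1 (accelerating): v₀ = 0 m/s, a = 2.9 m/s².
v² = v₀² + 2aΔx = 0² + 2·2.9·16 = 92.8 → v = 9.63 m/s
t = (v − v₀)/a = (9.63 − 0)/2.9 = 3.32 s

Phase 2 (accelerating): v₀ = 9.63 m/s, a = 2.7 m/s².
v = v₀ + at = 9.63 + (2.7)(5.5) = 24.5 m/s
Δx = v₀t + ½at² = 9.63·5.5 + 0.5·2.7·5.5² = 93.8 m
Speed at end of phase 2 = 24.5 m/s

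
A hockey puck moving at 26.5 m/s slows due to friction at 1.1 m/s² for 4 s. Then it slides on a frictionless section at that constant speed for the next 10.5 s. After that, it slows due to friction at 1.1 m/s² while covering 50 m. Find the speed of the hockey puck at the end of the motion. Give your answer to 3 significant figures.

19.5 m/s

Phase 1 (decelerating): v₀ = 26.5 m/s, a = -1.1 m/s².
v = v₀ + at = 26.5 + (-1.1)(4) = 22.1 m/s
Δx = v₀t + ½at² = 26.5·4 + 0.5·-1.1·4² = 97.2 m

Phase 2 (constant speed): v₀ = 22.1 m/s, a = 0 m/s².
v = v₀ + at = 22.1 + (0)(10.5) = 22.1 m/s
Δx = v₀t + ½at² = 22.1·10.5 + 0.5·0·10.5² = 232 m

Phase 3 (decelerating): v₀ = 22.1 m/s, a = -1.1 m/s².
v² = v₀² + 2aΔx = 22.1² + 2·-1.1·50 = 378 → v = 19.5 m/s
t = (v − v₀)/a = (19.5 − 22.1)/-1.1 = 2.41 s
Final speed = 19.5 m/s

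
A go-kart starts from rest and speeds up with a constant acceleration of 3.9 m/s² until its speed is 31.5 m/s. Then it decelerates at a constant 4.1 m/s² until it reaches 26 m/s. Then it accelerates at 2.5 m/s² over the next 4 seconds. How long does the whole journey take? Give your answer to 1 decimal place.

13.4 s

Phase 1 (accelerating): v₀ = 0 m/s, a = 3.9 m/s².
v = v₀ + at → t = (31.5 − 0) / 3.9 = 8.08 s
v² = v₀² + 2aΔx → Δx = (31.5² − 0²)/(2·3.9) = 127 m

Phase 2 (decelerating): v₀ = 31.5 m/s, a = -4.1 m/s².
v = v₀ + at → t = (26 − 31.5) / -4.1 = 1.34 s
v² = v₀² + 2aΔx → Δx = (26² − 31.5²)/(2·-4.1) = 38.6 m

Phase 3 (accelerating): v₀ = 26.0 m/s, a = 2.5 m/s².
v = v₀ + at = 26.0 + (2.5)(4) = 36.0 m/s
Δx = v₀t + ½at² = 26.0·4 + 0.5·2.5·4² = 124 m
Total time = 8.08 + 1.34 + 4.00 = 13.4 s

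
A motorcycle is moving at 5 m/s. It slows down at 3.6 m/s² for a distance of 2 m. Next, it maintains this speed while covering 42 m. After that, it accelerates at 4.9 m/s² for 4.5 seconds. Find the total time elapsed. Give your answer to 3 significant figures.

Phase 1 (decelerating): v₀ = 5.00 m/s, a = -3.6 m/s².
v² = v₀² + 2aΔx = 5.00² + 2·-3.6·2 = 10.6 → v = 3.26 m/s
t = (v − v₀)/a = (3.26 − 5.00)/-3.6 = 0.485 s

Phase 2 (constant speed): v₀ = 3.26 m/s, a = 0 m/s².
Constant speed: t = d/v = 42/3.26 = 12.9 s

Phase 3 (accelerating): v₀ = 3.26 m/s, a = 4.9 m/s².
v = v₀ + at = 3.26 + (4.9)(4.5) = 25.3 m/s
Δx = v₀t + ½at² = 3.26·4.5 + 0.5·4.9·4.5² = 64.3 m
Total time = 0.485 + 12.9 + 4.50 = 17.9 s

17.9 s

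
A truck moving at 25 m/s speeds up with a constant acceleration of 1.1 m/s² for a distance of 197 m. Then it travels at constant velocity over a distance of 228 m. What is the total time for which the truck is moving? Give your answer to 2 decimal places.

Phase 1 (accelerating): v₀ = 25.0 m/s, a = 1.1 m/s².
v² = v₀² + 2aΔx = 25.0² + 2·1.1·197 = 1060 → v = 32.5 m/s
t = (v − v₀)/a = (32.5 − 25.0)/1.1 = 6.85 s

Phase 2 (constant speed): v₀ = 32.5 m/s, a = 0 m/s².
Constant speed: t = d/v = 228/32.5 = 7.01 s
Total time = 6.85 + 7.01 = 13.9 s

13.86 s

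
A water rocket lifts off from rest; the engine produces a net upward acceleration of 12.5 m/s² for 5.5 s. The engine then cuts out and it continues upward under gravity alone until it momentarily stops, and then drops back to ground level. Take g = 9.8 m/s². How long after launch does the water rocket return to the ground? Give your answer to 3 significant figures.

21.9 s

Phase 1 (powered ascent): v₀ = 0 m/s, a = 12.5 m/s².
v = v₀ + at = 0 + (12.5)(5.5) = 68.8 m/s
Δx = v₀t + ½at² = 0·5.5 + 0.5·12.5·5.5² = 189 m

Phase 2 (coasting upward): v₀ = 68.8 m/s, a = -9.8 m/s².
v = v₀ + at → t = (0 − 68.8) / -9.8 = 7.02 s
v² = v₀² + 2aΔx → Δx = (0² − 68.8²)/(2·-9.8) = 241 m

Phase 3 (free fall): v₀ = 0 m/s, a = -9.8 m/s².
Falls 430 m from rest: t = √(2·430/9.8) = 9.37 s; v = g·t = 91.8 m/s.
Total time = 5.50 + 7.02 + 9.37 = 21.9 s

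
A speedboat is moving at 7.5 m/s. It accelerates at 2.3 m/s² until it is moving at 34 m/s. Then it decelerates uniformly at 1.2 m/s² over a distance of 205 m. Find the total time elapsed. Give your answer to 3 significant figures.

18.4 s

Phase 1 (accelerating): v₀ = 7.50 m/s, a = 2.3 m/s².
v = v₀ + at → t = (34 − 7.50) / 2.3 = 11.5 s
v² = v₀² + 2aΔx → Δx = (34² − 7.50²)/(2·2.3) = 239 m

Phase 2 (decelerating): v₀ = 34.0 m/s, a = -1.2 m/s².
v² = v₀² + 2aΔx = 34.0² + 2·-1.2·205 = 664 → v = 25.8 m/s
t = (v − v₀)/a = (25.8 − 34.0)/-1.2 = 6.86 s
Total time = 11.5 + 6.86 = 18.4 s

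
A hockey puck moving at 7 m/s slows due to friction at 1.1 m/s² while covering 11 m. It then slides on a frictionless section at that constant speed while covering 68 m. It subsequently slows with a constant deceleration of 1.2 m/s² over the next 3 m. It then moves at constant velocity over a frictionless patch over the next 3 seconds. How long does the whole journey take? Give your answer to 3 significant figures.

19.1 s

Phase 1 (decelerating): v₀ = 7.00 m/s, a = -1.1 m/s².
v² = v₀² + 2aΔx = 7.00² + 2·-1.1·11 = 24.8 → v = 4.98 m/s
t = (v − v₀)/a = (4.98 − 7.00)/-1.1 = 1.84 s

Phase 2 (constant speed): v₀ = 4.98 m/s, a = 0 m/s².
Constant speed: t = d/v = 68/4.98 = 13.7 s

Phase 3 (decelerating): v₀ = 4.98 m/s, a = -1.2 m/s².
v² = v₀² + 2aΔx = 4.98² + 2·-1.2·3 = 17.6 → v = 4.20 m/s
t = (v − v₀)/a = (4.20 − 4.98)/-1.2 = 0.654 s

Phase 4 (constant speed): v₀ = 4.20 m/s, a = 0 m/s².
v = v₀ + at = 4.20 + (0)(3) = 4.20 m/s
Δx = v₀t + ½at² = 4.20·3 + 0.5·0·3² = 12.6 m
Total time = 1.84 + 13.7 + 0.654 + 3.00 = 19.1 s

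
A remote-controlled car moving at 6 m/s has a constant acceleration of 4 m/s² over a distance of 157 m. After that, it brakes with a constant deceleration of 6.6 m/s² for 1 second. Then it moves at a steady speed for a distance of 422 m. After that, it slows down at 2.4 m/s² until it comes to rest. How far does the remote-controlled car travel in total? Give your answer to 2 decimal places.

791.04 m

Phase 1 (accelerating): v₀ = 6.00 m/s, a = 4 m/s².
v² = v₀² + 2aΔx = 6.00² + 2·4·157 = 1290 → v = 35.9 m/s
t = (v − v₀)/a = (35.9 − 6.00)/4 = 7.49 s

Phase 2 (decelerating): v₀ = 35.9 m/s, a = -6.6 m/s².
v = v₀ + at = 35.9 + (-6.6)(1) = 29.3 m/s
Δx = v₀t + ½at² = 35.9·1 + 0.5·-6.6·1² = 32.6 m

Phase 3 (constant speed): v₀ = 29.3 m/s, a = 0 m/s².
Constant speed: t = d/v = 422/29.3 = 14.4 s

Phase 4 (decelerating): v₀ = 29.3 m/s, a = -2.4 m/s².
v = v₀ + at → t = (0 − 29.3) / -2.4 = 12.2 s
v² = v₀² + 2aΔx → Δx = (0² − 29.3²)/(2·-2.4) = 179 m
Total distance = 157 + 32.6 + 422 + 179 = 791 m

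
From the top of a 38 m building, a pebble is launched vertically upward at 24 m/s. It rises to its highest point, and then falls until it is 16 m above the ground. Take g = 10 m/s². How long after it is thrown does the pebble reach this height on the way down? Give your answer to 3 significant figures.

Phase 1 (rising): v₀ = 24.0 m/s, a = -10 m/s².
v = v₀ + at → t = (0 − 24.0) / -10 = 2.40 s
v² = v₀² + 2aΔx → Δx = (0² − 24.0²)/(2·-10) = 28.8 m

Phase 2 (falling): v₀ = 0 m/s, a = -10 m/s².
Falls 50.8 m from rest: t = √(2·50.8/10) = 3.19 s; v = g·t = 31.9 m/s.
Total time = 2.40 + 3.19 = 5.59 s

5.59 s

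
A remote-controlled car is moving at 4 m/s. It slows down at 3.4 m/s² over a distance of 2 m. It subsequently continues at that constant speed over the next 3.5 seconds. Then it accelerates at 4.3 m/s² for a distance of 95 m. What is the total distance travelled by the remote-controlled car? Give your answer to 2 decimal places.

102.42 m

Phase 1 (decelerating): v₀ = 4.00 m/s, a = -3.4 m/s².
v² = v₀² + 2aΔx = 4.00² + 2·-3.4·2 = 2.40 → v = 1.55 m/s
t = (v − v₀)/a = (1.55 − 4.00)/-3.4 = 0.721 s

Phase 2 (constant speed): v₀ = 1.55 m/s, a = 0 m/s².
v = v₀ + at = 1.55 + (0)(3.5) = 1.55 m/s
Δx = v₀t + ½at² = 1.55·3.5 + 0.5·0·3.5² = 5.42 m

Phase 3 (accelerating): v₀ = 1.55 m/s, a = 4.3 m/s².
v² = v₀² + 2aΔx = 1.55² + 2·4.3·95 = 819 → v = 28.6 m/s
t = (v − v₀)/a = (28.6 − 1.55)/4.3 = 6.30 s
Total distance = 2.00 + 5.42 + 95.0 = 102 m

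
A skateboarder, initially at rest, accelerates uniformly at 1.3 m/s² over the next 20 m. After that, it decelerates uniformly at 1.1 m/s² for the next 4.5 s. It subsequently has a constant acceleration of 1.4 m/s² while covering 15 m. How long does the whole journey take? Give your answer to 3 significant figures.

13.3 s

Phase 1 (accelerating): v₀ = 0 m/s, a = 1.3 m/s².
v² = v₀² + 2aΔx = 0² + 2·1.3·20 = 52.0 → v = 7.21 m/s
t = (v − v₀)/a = (7.21 − 0)/1.3 = 5.55 s

Phase 2 (decelerating): v₀ = 7.21 m/s, a = -1.1 m/s².
v = v₀ + at = 7.21 + (-1.1)(4.5) = 2.26 m/s
Δx = v₀t + ½at² = 7.21·4.5 + 0.5·-1.1·4.5² = 21.3 m

Phase 3 (accelerating): v₀ = 2.26 m/s, a = 1.4 m/s².
v² = v₀² + 2aΔx = 2.26² + 2·1.4·15 = 47.1 → v = 6.86 m/s
t = (v − v₀)/a = (6.86 − 2.26)/1.4 = 3.29 s
Total time = 5.55 + 4.50 + 3.29 = 13.3 s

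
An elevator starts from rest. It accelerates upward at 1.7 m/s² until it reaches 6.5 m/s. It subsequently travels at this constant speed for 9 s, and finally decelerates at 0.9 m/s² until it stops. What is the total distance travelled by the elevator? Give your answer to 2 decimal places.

Phase 1 (accelerating): v₀ = 0 m/s, a = 1.7 m/s².
v = v₀ + at → t = (6.5 − 0) / 1.7 = 3.82 s
v² = v₀² + 2aΔx → Δx = (6.5² − 0²)/(2·1.7) = 12.4 m

Phase 2 (constant speed): v₀ = 6.50 m/s, a = 0 m/s².
v = v₀ + at = 6.50 + (0)(9) = 6.50 m/s
Δx = v₀t + ½at² = 6.50·9 + 0.5·0·9² = 58.5 m

Phase 3 (decelerating): v₀ = 6.50 m/s, a = -0.9 m/s².
v = v₀ + at → t = (0 − 6.50) / -0.9 = 7.22 s
v² = v₀² + 2aΔx → Δx = (0² − 6.50²)/(2·-0.9) = 23.5 m
Total distance = 12.4 + 58.5 + 23.5 = 94.4 m

94.40 m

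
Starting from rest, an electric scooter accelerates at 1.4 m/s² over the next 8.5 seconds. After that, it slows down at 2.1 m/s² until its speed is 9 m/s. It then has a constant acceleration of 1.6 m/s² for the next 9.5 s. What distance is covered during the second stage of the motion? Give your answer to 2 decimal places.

Phase 1 (accelerating): v₀ = 0 m/s, a = 1.4 m/s².
v = v₀ + at = 0 + (1.4)(8.5) = 11.9 m/s
Δx = v₀t + ½at² = 0·8.5 + 0.5·1.4·8.5² = 50.6 m

Phase 2 (decelerating): v₀ = 11.9 m/s, a = -2.1 m/s².
v = v₀ + at → t = (9 − 11.9) / -2.1 = 1.38 s
v² = v₀² + 2aΔx → Δx = (9² − 11.9²)/(2·-2.1) = 14.4 m
Distance in phase 2 = 14.4 m

14.43 m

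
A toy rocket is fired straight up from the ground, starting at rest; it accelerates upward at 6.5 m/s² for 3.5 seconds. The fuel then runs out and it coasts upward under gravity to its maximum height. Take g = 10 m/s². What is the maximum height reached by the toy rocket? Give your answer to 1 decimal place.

65.7 m

Phase 1 (powered ascent): v₀ = 0 m/s, a = 6.5 m/s².
v = v₀ + at = 0 + (6.5)(3.5) = 22.8 m/s
Δx = v₀t + ½at² = 0·3.5 + 0.5·6.5·3.5² = 39.8 m

Phase 2 (coasting upward): v₀ = 22.8 m/s, a = -10 m/s².
v = v₀ + at → t = (0 − 22.8) / -10 = 2.27 s
v² = v₀² + 2aΔx → Δx = (0² − 22.8²)/(2·-10) = 25.9 m
Maximum height = 39.8 + 25.9 = 65.7 m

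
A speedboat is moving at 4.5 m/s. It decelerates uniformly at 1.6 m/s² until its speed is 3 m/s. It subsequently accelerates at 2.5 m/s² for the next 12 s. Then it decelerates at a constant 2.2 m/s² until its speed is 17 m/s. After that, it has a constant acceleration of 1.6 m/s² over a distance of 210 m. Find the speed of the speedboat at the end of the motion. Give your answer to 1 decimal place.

Phase 1 (decelerating): v₀ = 4.50 m/s, a = -1.6 m/s².
v = v₀ + at → t = (3 − 4.50) / -1.6 = 0.938 s
v² = v₀² + 2aΔx → Δx = (3² − 4.50²)/(2·-1.6) = 3.52 m

Phase 2 (accelerating): v₀ = 3.00 m/s, a = 2.5 m/s².
v = v₀ + at = 3.00 + (2.5)(12) = 33.0 m/s
Δx = v₀t + ½at² = 3.00·12 + 0.5·2.5·12² = 216 m

Phase 3 (decelerating): v₀ = 33.0 m/s, a = -2.2 m/s².
v = v₀ + at → t = (17 − 33.0) / -2.2 = 7.27 s
v² = v₀² + 2aΔx → Δx = (17² − 33.0²)/(2·-2.2) = 182 m

Phase 4 (accelerating): v₀ = 17.0 m/s, a = 1.6 m/s².
v² = v₀² + 2aΔx = 17.0² + 2·1.6·210 = 961 → v = 31.0 m/s
t = (v − v₀)/a = (31.0 − 17.0)/1.6 = 8.75 s
Final speed = 31.0 m/s

31.0 m/s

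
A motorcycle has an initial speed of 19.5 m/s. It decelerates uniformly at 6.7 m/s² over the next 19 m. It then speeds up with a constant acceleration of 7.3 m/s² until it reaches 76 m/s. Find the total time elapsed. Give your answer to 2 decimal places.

Phase 1 (decelerating): v₀ = 19.5 m/s, a = -6.7 m/s².
v² = v₀² + 2aΔx = 19.5² + 2·-6.7·19 = 126 → v = 11.2 m/s
t = (v − v₀)/a = (11.2 − 19.5)/-6.7 = 1.24 s

Phase 2 (accelerating): v₀ = 11.2 m/s, a = 7.3 m/s².
v = v₀ + at → t = (76 − 11.2) / 7.3 = 8.88 s
v² = v₀² + 2aΔx → Δx = (76² − 11.2²)/(2·7.3) = 387 m
Total time = 1.24 + 8.88 = 10.1 s

10.11 s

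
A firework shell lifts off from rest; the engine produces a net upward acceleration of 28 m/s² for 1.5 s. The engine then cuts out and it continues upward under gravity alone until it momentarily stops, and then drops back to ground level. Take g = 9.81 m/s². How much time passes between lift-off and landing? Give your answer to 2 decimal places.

Phase 1 (powered ascent): v₀ = 0 m/s, a = 28 m/s².
v = v₀ + at = 0 + (28)(1.5) = 42.0 m/s
Δx = v₀t + ½at² = 0·1.5 + 0.5·28·1.5² = 31.5 m

Phase 2 (coasting upward): v₀ = 42.0 m/s, a = -9.81 m/s².
v = v₀ + at → t = (0 − 42.0) / -9.81 = 4.28 s
v² = v₀² + 2aΔx → Δx = (0² − 42.0²)/(2·-9.81) = 89.9 m

Phase 3 (free fall): v₀ = 0 m/s, a = -9.81 m/s².
Falls 121 m from rest: t = √(2·121/9.81) = 4.98 s; v = g·t = 48.8 m/s.
Total time = 1.50 + 4.28 + 4.98 = 10.8 s

10.76 s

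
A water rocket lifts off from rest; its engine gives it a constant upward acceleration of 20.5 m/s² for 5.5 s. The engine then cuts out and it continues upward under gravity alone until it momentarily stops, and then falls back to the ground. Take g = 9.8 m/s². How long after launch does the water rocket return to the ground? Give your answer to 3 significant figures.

31.0 s

Phase 1 (powered ascent): v₀ = 0 m/s, a = 20.5 m/s².
v = v₀ + at = 0 + (20.5)(5.5) = 113 m/s
Δx = v₀t + ½at² = 0·5.5 + 0.5·20.5·5.5² = 310 m

Phase 2 (coasting upward): v₀ = 113 m/s, a = -9.8 m/s².
v = v₀ + at → t = (0 − 113) / -9.8 = 11.5 s
v² = v₀² + 2aΔx → Δx = (0² − 113²)/(2·-9.8) = 649 m

Phase 3 (free fall): v₀ = 0 m/s, a = -9.8 m/s².
Falls 959 m from rest: t = √(2·959/9.8) = 14.0 s; v = g·t = 137 m/s.
Total time = 5.50 + 11.5 + 14.0 = 31.0 s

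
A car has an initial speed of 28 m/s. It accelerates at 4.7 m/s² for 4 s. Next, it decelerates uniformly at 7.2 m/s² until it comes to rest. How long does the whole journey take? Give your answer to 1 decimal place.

10.5 s

Phase 1 (accelerating): v₀ = 28.0 m/s, a = 4.7 m/s².
v = v₀ + at = 28.0 + (4.7)(4) = 46.8 m/s
Δx = v₀t + ½at² = 28.0·4 + 0.5·4.7·4² = 150 m

Phase 2 (decelerating): v₀ = 46.8 m/s, a = -7.2 m/s².
v = v₀ + at → t = (0 − 46.8) / -7.2 = 6.50 s
v² = v₀² + 2aΔx → Δx = (0² − 46.8²)/(2·-7.2) = 152 m
Total time = 4.00 + 6.50 = 10.5 s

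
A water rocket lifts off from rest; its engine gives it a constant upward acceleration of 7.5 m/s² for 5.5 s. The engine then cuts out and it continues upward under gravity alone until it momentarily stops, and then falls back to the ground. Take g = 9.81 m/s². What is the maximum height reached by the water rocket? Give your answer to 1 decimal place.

200.2 m

Phase 1 (powered ascent): v₀ = 0 m/s, a = 7.5 m/s².
v = v₀ + at = 0 + (7.5)(5.5) = 41.2 m/s
Δx = v₀t + ½at² = 0·5.5 + 0.5·7.5·5.5² = 113 m

Phase 2 (coasting upward): v₀ = 41.2 m/s, a = -9.81 m/s².
v = v₀ + at → t = (0 − 41.2) / -9.81 = 4.20 s
v² = v₀² + 2aΔx → Δx = (0² − 41.2²)/(2·-9.81) = 86.7 m
Maximum height = 113 + 86.7 = 200 m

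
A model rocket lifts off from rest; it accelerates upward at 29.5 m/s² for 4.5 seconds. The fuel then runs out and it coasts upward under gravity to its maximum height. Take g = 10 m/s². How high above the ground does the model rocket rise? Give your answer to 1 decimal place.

1179.8 m

Phase 1 (powered ascent): v₀ = 0 m/s, a = 29.5 m/s².
v = v₀ + at = 0 + (29.5)(4.5) = 133 m/s
Δx = v₀t + ½at² = 0·4.5 + 0.5·29.5·4.5² = 299 m

Phase 2 (coasting upward): v₀ = 133 m/s, a = -10 m/s².
v = v₀ + at → t = (0 − 133) / -10 = 13.3 s
v² = v₀² + 2aΔx → Δx = (0² − 133²)/(2·-10) = 881 m
Maximum height = 299 + 881 = 1180 m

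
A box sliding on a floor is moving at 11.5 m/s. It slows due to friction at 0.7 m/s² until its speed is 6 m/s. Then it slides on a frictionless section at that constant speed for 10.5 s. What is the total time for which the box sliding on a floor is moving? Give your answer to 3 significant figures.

18.4 s

Phase 1 (decelerating): v₀ = 11.5 m/s, a = -0.7 m/s².
v = v₀ + at → t = (6 − 11.5) / -0.7 = 7.86 s
v² = v₀² + 2aΔx → Δx = (6² − 11.5²)/(2·-0.7) = 68.8 m

Phase 2 (constant speed): v₀ = 6.00 m/s, a = 0 m/s².
v = v₀ + at = 6.00 + (0)(10.5) = 6.00 m/s
Δx = v₀t + ½at² = 6.00·10.5 + 0.5·0·10.5² = 63.0 m
Total time = 7.86 + 10.5 = 18.4 s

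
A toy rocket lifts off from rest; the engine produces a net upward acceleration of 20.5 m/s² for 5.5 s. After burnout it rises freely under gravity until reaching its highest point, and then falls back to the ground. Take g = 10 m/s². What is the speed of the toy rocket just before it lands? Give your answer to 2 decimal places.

Phase 1 (powered ascent): v₀ = 0 m/s, a = 20.5 m/s².
v = v₀ + at = 0 + (20.5)(5.5) = 113 m/s
Δx = v₀t + ½at² = 0·5.5 + 0.5·20.5·5.5² = 310 m

Phase 2 (coasting upward): v₀ = 113 m/s, a = -10 m/s².
v = v₀ + at → t = (0 − 113) / -10 = 11.3 s
v² = v₀² + 2aΔx → Δx = (0² − 113²)/(2·-10) = 636 m

Phase 3 (free fall): v₀ = 0 m/s, a = -10 m/s².
Falls 946 m from rest: t = √(2·946/10) = 13.8 s; v = g·t = 138 m/s.
Impact speed = 138 m/s

137.53 m/s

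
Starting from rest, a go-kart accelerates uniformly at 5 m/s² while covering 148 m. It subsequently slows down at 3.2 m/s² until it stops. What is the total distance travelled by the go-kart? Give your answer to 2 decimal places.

379.25 m

Phase 1 (accelerating): v₀ = 0 m/s, a = 5 m/s².
v² = v₀² + 2aΔx = 0² + 2·5·148 = 1480 → v = 38.5 m/s
t = (v − v₀)/a = (38.5 − 0)/5 = 7.69 s

Phase 2 (decelerating): v₀ = 38.5 m/s, a = -3.2 m/s².
v = v₀ + at → t = (0 − 38.5) / -3.2 = 12.0 s
v² = v₀² + 2aΔx → Δx = (0² − 38.5²)/(2·-3.2) = 231 m
Total distance = 148 + 231 = 379 m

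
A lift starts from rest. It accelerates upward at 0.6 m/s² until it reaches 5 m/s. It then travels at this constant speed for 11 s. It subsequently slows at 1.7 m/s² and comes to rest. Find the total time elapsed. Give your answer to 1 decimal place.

Phase 1 (accelerating): v₀ = 0 m/s, a = 0.6 m/s².
v = v₀ + at → t = (5 − 0) / 0.6 = 8.33 s
v² = v₀² + 2aΔx → Δx = (5² − 0²)/(2·0.6) = 20.8 m

Phase 2 (constant speed): v₀ = 5.00 m/s, a = 0 m/s².
v = v₀ + at = 5.00 + (0)(11) = 5.00 m/s
Δx = v₀t + ½at² = 5.00·11 + 0.5·0·11² = 55.0 m

Phase 3 (decelerating): v₀ = 5.00 m/s, a = -1.7 m/s².
v = v₀ + at → t = (0 − 5.00) / -1.7 = 2.94 s
v² = v₀² + 2aΔx → Δx = (0² − 5.00²)/(2·-1.7) = 7.35 m
Total time = 8.33 + 11.0 + 2.94 = 22.3 s

22.3 s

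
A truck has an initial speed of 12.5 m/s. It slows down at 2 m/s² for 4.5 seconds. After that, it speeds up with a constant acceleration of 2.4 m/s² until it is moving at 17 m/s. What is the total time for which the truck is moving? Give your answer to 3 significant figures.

Phase 1 (decelerating): v₀ = 12.5 m/s, a = -2 m/s².
v = v₀ + at = 12.5 + (-2)(4.5) = 3.50 m/s
Δx = v₀t + ½at² = 12.5·4.5 + 0.5·-2·4.5² = 36.0 m

Phase 2 (accelerating): v₀ = 3.50 m/s, a = 2.4 m/s².
v = v₀ + at → t = (17 − 3.50) / 2.4 = 5.62 s
v² = v₀² + 2aΔx → Δx = (17² − 3.50²)/(2·2.4) = 57.7 m
Total time = 4.50 + 5.62 = 10.1 s

10.1 s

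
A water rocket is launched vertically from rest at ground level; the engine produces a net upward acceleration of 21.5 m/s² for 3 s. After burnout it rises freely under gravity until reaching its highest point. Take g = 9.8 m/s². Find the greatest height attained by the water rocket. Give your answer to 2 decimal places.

Phase 1 (powered ascent): v₀ = 0 m/s, a = 21.5 m/s².
v = v₀ + at = 0 + (21.5)(3) = 64.5 m/s
Δx = v₀t + ½at² = 0·3 + 0.5·21.5·3² = 96.8 m

Phase 2 (coasting upward): v₀ = 64.5 m/s, a = -9.8 m/s².
v = v₀ + at → t = (0 − 64.5) / -9.8 = 6.58 s
v² = v₀² + 2aΔx → Δx = (0² − 64.5²)/(2·-9.8) = 212 m
Maximum height = 96.8 + 212 = 309 m

309.01 m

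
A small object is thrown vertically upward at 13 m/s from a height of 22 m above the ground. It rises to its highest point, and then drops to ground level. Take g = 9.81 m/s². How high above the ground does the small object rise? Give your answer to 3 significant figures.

Phase 1 (rising): v₀ = 13.0 m/s, a = -9.81 m/s².
v = v₀ + at → t = (0 − 13.0) / -9.81 = 1.33 s
v² = v₀² + 2aΔx → Δx = (0² − 13.0²)/(2·-9.81) = 8.61 m
Maximum height = 22 + 8.61 = 30.6 m

30.6 m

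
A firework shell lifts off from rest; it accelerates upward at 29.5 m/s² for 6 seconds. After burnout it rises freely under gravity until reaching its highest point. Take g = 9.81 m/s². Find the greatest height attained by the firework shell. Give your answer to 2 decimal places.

Phase 1 (powered ascent): v₀ = 0 m/s, a = 29.5 m/s².
v = v₀ + at = 0 + (29.5)(6) = 177 m/s
Δx = v₀t + ½at² = 0·6 + 0.5·29.5·6² = 531 m

Phase 2 (coasting upward): v₀ = 177 m/s, a = -9.81 m/s².
v = v₀ + at → t = (0 − 177) / -9.81 = 18.0 s
v² = v₀² + 2aΔx → Δx = (0² − 177²)/(2·-9.81) = 1600 m
Maximum height = 531 + 1600 = 2130 m

2127.79 m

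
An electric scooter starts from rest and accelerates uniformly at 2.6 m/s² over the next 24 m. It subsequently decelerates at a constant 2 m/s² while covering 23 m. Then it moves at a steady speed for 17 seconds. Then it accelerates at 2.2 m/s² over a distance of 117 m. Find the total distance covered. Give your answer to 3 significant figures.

261 m

Phase 1 (accelerating): v₀ = 0 m/s, a = 2.6 m/s².
v² = v₀² + 2aΔx = 0² + 2·2.6·24 = 125 → v = 11.2 m/s
t = (v − v₀)/a = (11.2 − 0)/2.6 = 4.30 s

Phase 2 (decelerating): v₀ = 11.2 m/s, a = -2 m/s².
v² = v₀² + 2aΔx = 11.2² + 2·-2·23 = 32.8 → v = 5.73 m/s
t = (v − v₀)/a = (5.73 − 11.2)/-2 = 2.72 s

Phase 3 (constant speed): v₀ = 5.73 m/s, a = 0 m/s².
v = v₀ + at = 5.73 + (0)(17) = 5.73 m/s
Δx = v₀t + ½at² = 5.73·17 + 0.5·0·17² = 97.4 m

Phase 4 (accelerating): v₀ = 5.73 m/s, a = 2.2 m/s².
v² = v₀² + 2aΔx = 5.73² + 2·2.2·117 = 548 → v = 23.4 m/s
t = (v − v₀)/a = (23.4 − 5.73)/2.2 = 8.03 s
Total distance = 24.0 + 23.0 + 97.4 + 117 = 261 m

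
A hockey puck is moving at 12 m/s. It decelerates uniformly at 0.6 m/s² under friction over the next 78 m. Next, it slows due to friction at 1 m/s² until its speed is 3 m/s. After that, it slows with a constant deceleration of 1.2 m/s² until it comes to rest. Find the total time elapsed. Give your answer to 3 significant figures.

Phase 1 (decelerating): v₀ = 12.0 m/s, a = -0.6 m/s².
v² = v₀² + 2aΔx = 12.0² + 2·-0.6·78 = 50.4 → v = 7.10 m/s
t = (v − v₀)/a = (7.10 − 12.0)/-0.6 = 8.17 s

Phase 2 (decelerating): v₀ = 7.10 m/s, a = -1 m/s².
v = v₀ + at → t = (3 − 7.10) / -1 = 4.10 s
v² = v₀² + 2aΔx → Δx = (3² − 7.10²)/(2·-1) = 20.7 m

Phase 3 (decelerating): v₀ = 3.00 m/s, a = -1.2 m/s².
v = v₀ + at → t = (0 − 3.00) / -1.2 = 2.50 s
v² = v₀² + 2aΔx → Δx = (0² − 3.00²)/(2·-1.2) = 3.75 m
Total time = 8.17 + 4.10 + 2.50 = 14.8 s

14.8 s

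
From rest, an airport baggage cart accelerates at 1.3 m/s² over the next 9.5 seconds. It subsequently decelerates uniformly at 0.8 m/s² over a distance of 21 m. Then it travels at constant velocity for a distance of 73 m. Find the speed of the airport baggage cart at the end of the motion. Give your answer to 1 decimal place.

Phase 1 (accelerating): v₀ = 0 m/s, a = 1.3 m/s².
v = v₀ + at = 0 + (1.3)(9.5) = 12.3 m/s
Δx = v₀t + ½at² = 0·9.5 + 0.5·1.3·9.5² = 58.7 m

Phase 2 (decelerating): v₀ = 12.3 m/s, a = -0.8 m/s².
v² = v₀² + 2aΔx = 12.3² + 2·-0.8·21 = 119 → v = 10.9 m/s
t = (v − v₀)/a = (10.9 − 12.3)/-0.8 = 1.81 s

Phase 3 (constant speed): v₀ = 10.9 m/s, a = 0 m/s².
Constant speed: t = d/v = 73/10.9 = 6.69 s
Final speed = 10.9 m/s

10.9 m/s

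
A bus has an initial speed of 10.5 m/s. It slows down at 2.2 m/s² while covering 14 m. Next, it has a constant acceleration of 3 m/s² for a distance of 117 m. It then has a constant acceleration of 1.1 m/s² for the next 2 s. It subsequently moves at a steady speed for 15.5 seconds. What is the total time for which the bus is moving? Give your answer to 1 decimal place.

Phase 1 (decelerating): v₀ = 10.5 m/s, a = -2.2 m/s².
v² = v₀² + 2aΔx = 10.5² + 2·-2.2·14 = 48.6 → v = 6.97 m/s
t = (v − v₀)/a = (6.97 − 10.5)/-2.2 = 1.60 s

Phase 2 (accelerating): v₀ = 6.97 m/s, a = 3 m/s².
v² = v₀² + 2aΔx = 6.97² + 2·3·117 = 751 → v = 27.4 m/s
t = (v − v₀)/a = (27.4 − 6.97)/3 = 6.81 s

Phase 3 (accelerating): v₀ = 27.4 m/s, a = 1.1 m/s².
v = v₀ + at = 27.4 + (1.1)(2) = 29.6 m/s
Δx = v₀t + ½at² = 27.4·2 + 0.5·1.1·2² = 57.0 m

Phase 4 (constant speed): v₀ = 29.6 m/s, a = 0 m/s².
v = v₀ + at = 29.6 + (0)(15.5) = 29.6 m/s
Δx = v₀t + ½at² = 29.6·15.5 + 0.5·0·15.5² = 459 m
Total time = 1.60 + 6.81 + 2.00 + 15.5 = 25.9 s

25.9 s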